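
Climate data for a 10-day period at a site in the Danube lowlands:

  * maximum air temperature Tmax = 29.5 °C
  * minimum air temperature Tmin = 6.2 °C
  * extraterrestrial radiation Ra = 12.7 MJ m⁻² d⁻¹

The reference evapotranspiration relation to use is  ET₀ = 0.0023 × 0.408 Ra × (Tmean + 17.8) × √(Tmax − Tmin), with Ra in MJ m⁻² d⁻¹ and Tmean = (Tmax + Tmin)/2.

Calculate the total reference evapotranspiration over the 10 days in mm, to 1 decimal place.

20.5 mm

Tmean = (29.5 + 6.2)/2 = 17.85 °C
0.408 Ra = 0.408 × 12.7 = 5.1816 mm/d equivalent
ET₀ = 0.0023 × 5.1816 × (17.85 + 17.8) × √23.3 = 0.0023 × 5.1816 × 35.65 × 4.8270 = 2.0508 mm/d
Over 10 days: 2.0508 × 10 = 20.508 mm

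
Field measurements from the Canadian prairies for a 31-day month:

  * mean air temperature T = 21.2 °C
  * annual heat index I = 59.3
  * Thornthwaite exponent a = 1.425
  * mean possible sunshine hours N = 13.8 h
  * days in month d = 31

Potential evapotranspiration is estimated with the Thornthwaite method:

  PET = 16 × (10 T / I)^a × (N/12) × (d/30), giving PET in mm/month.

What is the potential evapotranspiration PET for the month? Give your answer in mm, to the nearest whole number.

117 mm

10T/I = 10 × 21.2 / 59.3 = 3.5750
(10T/I)^a = 3.5750^1.425 = 6.1435
Uncorrected PET = 16 × 6.1435 = 98.296 mm
Correction = (N/12)(d/30) = (13.8/12)(31/30) = 1.1883
PET = 98.296 × 1.1883 = 116.805 mm/month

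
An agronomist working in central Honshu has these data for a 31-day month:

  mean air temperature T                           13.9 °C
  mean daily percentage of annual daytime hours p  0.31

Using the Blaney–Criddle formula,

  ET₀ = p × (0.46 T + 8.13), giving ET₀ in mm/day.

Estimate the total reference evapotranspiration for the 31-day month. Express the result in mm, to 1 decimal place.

ET₀ = 0.31 × (0.46 × 13.9 + 8.13) = 0.31 × 14.524 = 4.5024 mm/d
Monthly total = 4.5024 × 31 = 139.574 mm

139.6 mm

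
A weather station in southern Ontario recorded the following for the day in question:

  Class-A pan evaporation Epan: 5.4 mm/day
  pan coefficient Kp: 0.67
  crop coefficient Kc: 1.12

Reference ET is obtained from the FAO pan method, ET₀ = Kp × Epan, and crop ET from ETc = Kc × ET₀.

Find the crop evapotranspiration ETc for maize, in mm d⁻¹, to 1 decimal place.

4.1 mm d⁻¹

ET₀ = 0.67 × 5.4 = 3.6180 mm/d
ETc = Kc × ET₀ = 1.12 × 3.6180 = 4.0522 mm/d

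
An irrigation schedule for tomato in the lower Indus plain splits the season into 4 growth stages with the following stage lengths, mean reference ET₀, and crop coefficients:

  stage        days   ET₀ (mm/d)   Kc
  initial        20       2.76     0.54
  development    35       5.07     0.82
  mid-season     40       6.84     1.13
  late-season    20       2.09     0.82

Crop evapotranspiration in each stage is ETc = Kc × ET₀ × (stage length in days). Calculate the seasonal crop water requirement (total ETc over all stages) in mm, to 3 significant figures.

519 mm

initial: 0.54 × 2.76 × 20 = 29.81 mm
development: 0.82 × 5.07 × 35 = 145.51 mm
mid-season: 1.13 × 6.84 × 40 = 309.17 mm
late-season: 0.82 × 2.09 × 20 = 34.28 mm
Seasonal total = 518.77 mm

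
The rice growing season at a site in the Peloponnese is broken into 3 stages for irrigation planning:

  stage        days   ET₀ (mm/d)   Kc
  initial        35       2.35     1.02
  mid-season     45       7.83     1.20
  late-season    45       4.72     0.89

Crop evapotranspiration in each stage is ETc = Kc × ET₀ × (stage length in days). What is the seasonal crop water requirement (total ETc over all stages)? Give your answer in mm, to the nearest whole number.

initial: 1.02 × 2.35 × 35 = 83.90 mm
mid-season: 1.20 × 7.83 × 45 = 422.82 mm
late-season: 0.89 × 4.72 × 45 = 189.04 mm
Seasonal total = 695.76 mm

696 mm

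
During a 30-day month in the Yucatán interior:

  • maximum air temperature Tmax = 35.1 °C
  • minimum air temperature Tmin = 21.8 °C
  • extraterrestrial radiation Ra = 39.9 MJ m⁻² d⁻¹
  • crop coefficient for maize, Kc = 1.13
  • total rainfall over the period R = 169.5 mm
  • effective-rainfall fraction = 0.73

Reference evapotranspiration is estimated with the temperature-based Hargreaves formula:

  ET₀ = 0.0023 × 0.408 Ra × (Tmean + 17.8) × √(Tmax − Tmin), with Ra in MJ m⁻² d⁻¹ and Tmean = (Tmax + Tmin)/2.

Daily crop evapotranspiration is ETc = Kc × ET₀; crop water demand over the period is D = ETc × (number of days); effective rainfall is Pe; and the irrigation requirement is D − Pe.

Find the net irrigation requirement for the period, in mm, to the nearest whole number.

Tmean = (35.1 + 21.8)/2 = 28.45 °C
0.408 Ra = 0.408 × 39.9 = 16.2792 mm/d equivalent
ET₀ = 0.0023 × 16.2792 × (28.45 + 17.8) × √13.3 = 0.0023 × 16.2792 × 46.25 × 3.6469 = 6.3153 mm/d
ETc = Kc × ET₀ = 1.13 × 6.3153 = 7.1363 mm/d
Crop demand D = ETc × 30 d = 7.1363 × 30 = 214.089 mm
Pe = 0.73 × 169.5 = 123.735 mm
D − Pe = 214.089 − 123.735 = 90.354 mm

90 mm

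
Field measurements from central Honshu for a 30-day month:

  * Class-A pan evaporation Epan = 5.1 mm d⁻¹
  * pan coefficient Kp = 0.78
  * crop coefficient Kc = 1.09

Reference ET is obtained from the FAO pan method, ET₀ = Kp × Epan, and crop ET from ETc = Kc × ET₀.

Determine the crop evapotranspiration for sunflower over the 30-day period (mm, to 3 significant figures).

130 mm

ET₀ = 0.78 × 5.1 = 3.9780 mm/d
ETc = Kc × ET₀ = 1.09 × 3.9780 = 4.3360 mm/d
Over 30 days: 4.3360 × 30 = 130.080 mm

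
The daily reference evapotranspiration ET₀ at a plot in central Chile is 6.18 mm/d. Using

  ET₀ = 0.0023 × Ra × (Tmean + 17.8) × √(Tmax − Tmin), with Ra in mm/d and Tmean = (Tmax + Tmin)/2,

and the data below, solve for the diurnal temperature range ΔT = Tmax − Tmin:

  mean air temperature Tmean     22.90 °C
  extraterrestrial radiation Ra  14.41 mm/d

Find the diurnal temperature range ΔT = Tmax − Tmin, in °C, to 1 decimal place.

21.0 °C

√ΔT = ET₀ / [0.0023 × Ra × (Tmean+17.8)] = 6.18 / (0.0023 × 14.41 × 40.70) = 4.5814
ΔT = 4.5814² = 20.989 °C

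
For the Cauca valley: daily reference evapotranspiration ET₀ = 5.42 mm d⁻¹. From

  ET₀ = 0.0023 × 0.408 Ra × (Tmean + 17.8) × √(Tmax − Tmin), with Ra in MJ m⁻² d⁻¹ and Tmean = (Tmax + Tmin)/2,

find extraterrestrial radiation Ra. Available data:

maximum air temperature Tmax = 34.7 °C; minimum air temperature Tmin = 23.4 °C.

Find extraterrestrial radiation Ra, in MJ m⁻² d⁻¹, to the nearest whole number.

37 MJ m⁻² d⁻¹

Tmean = (34.7+23.4)/2 = 29.05 °C; ΔT = 11.3
Ra = ET₀ / [0.0023 × 0.408 × (Tmean+17.8) × √ΔT]
   = 5.42 / (0.0023 × 0.408 × 46.85 × 3.3615) = 36.675 MJ m⁻² d⁻¹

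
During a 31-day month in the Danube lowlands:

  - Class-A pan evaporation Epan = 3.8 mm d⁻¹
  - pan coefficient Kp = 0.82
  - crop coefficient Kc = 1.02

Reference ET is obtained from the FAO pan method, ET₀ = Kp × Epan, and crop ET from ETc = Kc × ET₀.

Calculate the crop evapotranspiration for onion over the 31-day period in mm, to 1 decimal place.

98.5 mm

ET₀ = 0.82 × 3.8 = 3.1160 mm/d
ETc = Kc × ET₀ = 1.02 × 3.1160 = 3.1783 mm/d
Over 31 days: 3.1783 × 31 = 98.527 mm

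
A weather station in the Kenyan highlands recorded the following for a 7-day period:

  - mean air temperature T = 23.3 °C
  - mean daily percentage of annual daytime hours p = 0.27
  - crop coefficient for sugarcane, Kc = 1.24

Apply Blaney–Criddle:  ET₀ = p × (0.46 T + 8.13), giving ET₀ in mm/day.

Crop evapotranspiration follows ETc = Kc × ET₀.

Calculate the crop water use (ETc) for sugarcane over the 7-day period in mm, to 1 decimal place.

ET₀ = 0.27 × (0.46 × 23.3 + 8.13) = 0.27 × 18.848 = 5.0890 mm/d
ETc = Kc × ET₀ = 1.24 × 5.0890 = 6.3104 mm/d
Over 7 days: 6.3104 × 7 = 44.173 mm

44.2 mm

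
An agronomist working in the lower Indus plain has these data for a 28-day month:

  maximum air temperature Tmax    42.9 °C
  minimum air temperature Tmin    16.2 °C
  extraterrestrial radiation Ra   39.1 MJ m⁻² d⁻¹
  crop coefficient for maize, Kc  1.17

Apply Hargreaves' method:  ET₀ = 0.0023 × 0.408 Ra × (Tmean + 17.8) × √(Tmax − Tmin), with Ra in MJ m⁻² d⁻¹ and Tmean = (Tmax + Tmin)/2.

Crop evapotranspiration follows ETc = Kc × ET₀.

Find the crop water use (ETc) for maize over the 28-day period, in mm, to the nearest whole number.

Tmean = (42.9 + 16.2)/2 = 29.55 °C
0.408 Ra = 0.408 × 39.1 = 15.9528 mm/d equivalent
ET₀ = 0.0023 × 15.9528 × (29.55 + 17.8) × √26.7 = 0.0023 × 15.9528 × 47.35 × 5.1672 = 8.9772 mm/d
ETc = Kc × ET₀ = 1.17 × 8.9772 = 10.5033 mm/d
Over 28 days: 10.5033 × 28 = 294.092 mm

294 mm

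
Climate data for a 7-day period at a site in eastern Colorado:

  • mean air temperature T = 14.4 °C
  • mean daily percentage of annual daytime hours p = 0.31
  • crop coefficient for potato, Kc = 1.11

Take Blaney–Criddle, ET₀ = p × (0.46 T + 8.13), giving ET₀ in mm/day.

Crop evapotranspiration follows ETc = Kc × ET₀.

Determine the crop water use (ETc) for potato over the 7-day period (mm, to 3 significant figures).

ET₀ = 0.31 × (0.46 × 14.4 + 8.13) = 0.31 × 14.754 = 4.5737 mm/d
ETc = Kc × ET₀ = 1.11 × 4.5737 = 5.0768 mm/d
Over 7 days: 5.0768 × 7 = 35.538 mm

35.5 mm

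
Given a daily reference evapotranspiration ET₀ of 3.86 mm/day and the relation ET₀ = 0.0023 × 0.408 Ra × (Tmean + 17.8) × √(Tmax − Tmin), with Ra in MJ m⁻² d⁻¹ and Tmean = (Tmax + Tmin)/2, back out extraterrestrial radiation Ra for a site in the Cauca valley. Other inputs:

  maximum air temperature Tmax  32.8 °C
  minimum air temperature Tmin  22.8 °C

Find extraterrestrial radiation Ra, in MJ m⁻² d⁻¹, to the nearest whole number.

Tmean = (32.8+22.8)/2 = 27.80 °C; ΔT = 10.0
Ra = ET₀ / [0.0023 × 0.408 × (Tmean+17.8) × √ΔT]
   = 3.86 / (0.0023 × 0.408 × 45.60 × 3.1623) = 28.525 MJ m⁻² d⁻¹

29 MJ m⁻² d⁻¹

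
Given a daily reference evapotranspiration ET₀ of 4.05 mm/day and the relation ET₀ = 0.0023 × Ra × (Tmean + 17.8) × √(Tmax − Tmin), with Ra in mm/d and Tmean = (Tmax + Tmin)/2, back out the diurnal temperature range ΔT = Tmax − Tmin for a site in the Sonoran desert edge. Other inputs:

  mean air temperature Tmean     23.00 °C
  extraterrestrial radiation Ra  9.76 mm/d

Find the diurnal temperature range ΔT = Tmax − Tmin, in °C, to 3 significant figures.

√ΔT = ET₀ / [0.0023 × Ra × (Tmean+17.8)] = 4.05 / (0.0023 × 9.76 × 40.80) = 4.4220
ΔT = 4.4220² = 19.554 °C

19.6 °C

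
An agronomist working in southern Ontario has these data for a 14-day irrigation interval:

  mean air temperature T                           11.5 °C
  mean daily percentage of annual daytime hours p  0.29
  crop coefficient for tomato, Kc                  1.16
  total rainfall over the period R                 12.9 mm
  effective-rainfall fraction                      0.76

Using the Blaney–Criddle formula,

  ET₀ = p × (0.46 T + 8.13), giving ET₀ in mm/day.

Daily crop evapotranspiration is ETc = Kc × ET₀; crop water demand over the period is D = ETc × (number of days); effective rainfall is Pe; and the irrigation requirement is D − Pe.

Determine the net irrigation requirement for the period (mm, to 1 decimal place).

ET₀ = 0.29 × (0.46 × 11.5 + 8.13) = 0.29 × 13.420 = 3.8918 mm/d
ETc = Kc × ET₀ = 1.16 × 3.8918 = 4.5145 mm/d
Crop demand D = ETc × 14 d = 4.5145 × 14 = 63.203 mm
Pe = 0.76 × 12.9 = 9.804 mm
D − Pe = 63.203 − 9.804 = 53.399 mm

53.4 mm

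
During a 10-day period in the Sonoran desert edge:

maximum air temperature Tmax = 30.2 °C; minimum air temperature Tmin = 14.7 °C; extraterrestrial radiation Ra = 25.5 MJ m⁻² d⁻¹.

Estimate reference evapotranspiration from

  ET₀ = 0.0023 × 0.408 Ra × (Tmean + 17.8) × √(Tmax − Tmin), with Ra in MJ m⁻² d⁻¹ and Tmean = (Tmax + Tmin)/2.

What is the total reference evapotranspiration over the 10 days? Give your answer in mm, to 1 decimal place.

Tmean = (30.2 + 14.7)/2 = 22.45 °C
0.408 Ra = 0.408 × 25.5 = 10.4040 mm/d equivalent
ET₀ = 0.0023 × 10.4040 × (22.45 + 17.8) × √15.5 = 0.0023 × 10.4040 × 40.25 × 3.9370 = 3.7919 mm/d
Over 10 days: 3.7919 × 10 = 37.919 mm

37.9 mm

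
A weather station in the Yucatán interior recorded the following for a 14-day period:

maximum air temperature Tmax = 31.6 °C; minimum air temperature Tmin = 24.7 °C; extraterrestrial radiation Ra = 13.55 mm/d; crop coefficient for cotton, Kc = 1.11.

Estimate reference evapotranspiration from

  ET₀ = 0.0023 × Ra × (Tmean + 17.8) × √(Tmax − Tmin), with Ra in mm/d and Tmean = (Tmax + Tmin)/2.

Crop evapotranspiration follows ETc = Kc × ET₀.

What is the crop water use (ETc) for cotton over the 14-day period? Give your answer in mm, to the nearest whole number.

58 mm

Tmean = (31.6 + 24.7)/2 = 28.15 °C
ET₀ = 0.0023 × 13.55 × (28.15 + 17.8) × √6.9 = 0.0023 × 13.55 × 45.95 × 2.6268 = 3.7617 mm/d
ETc = Kc × ET₀ = 1.11 × 3.7617 = 4.1755 mm/d
Over 14 days: 4.1755 × 14 = 58.457 mm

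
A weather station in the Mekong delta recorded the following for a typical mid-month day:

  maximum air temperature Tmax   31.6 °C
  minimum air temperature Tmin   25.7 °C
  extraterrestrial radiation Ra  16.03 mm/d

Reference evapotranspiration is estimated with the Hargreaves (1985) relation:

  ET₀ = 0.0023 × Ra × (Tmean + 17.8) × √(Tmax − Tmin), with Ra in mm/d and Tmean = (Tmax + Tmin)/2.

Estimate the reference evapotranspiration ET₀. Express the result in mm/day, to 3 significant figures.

4.16 mm/day

Tmean = (31.6 + 25.7)/2 = 28.65 °C
ET₀ = 0.0023 × 16.03 × (28.65 + 17.8) × √5.9 = 0.0023 × 16.03 × 46.45 × 2.4290 = 4.1598 mm/d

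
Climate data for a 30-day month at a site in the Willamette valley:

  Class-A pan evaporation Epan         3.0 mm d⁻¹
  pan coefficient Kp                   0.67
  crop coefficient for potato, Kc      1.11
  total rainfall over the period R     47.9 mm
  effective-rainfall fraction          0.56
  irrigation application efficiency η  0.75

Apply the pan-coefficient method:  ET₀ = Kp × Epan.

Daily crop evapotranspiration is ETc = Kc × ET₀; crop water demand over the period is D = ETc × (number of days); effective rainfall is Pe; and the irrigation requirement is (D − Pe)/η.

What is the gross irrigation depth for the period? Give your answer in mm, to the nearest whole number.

ET₀ = 0.67 × 3.0 = 2.0100 mm/d
ETc = Kc × ET₀ = 1.11 × 2.0100 = 2.2311 mm/d
Crop demand D = ETc × 30 d = 2.2311 × 30 = 66.933 mm
Pe = 0.56 × 47.9 = 26.824 mm
D − Pe = 66.933 − 26.824 = 40.109 mm
Gross irrigation = 40.109 / 0.75 = 53.479 mm

53 mm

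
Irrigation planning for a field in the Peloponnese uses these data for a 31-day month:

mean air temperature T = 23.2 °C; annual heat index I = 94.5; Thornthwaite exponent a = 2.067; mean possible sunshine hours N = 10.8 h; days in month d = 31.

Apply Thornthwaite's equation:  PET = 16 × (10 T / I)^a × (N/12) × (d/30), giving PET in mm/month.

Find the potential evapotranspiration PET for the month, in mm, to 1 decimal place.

10T/I = 10 × 23.2 / 94.5 = 2.4550
(10T/I)^a = 2.4550^2.067 = 6.4008
Uncorrected PET = 16 × 6.4008 = 102.413 mm
Correction = (N/12)(d/30) = (10.8/12)(31/30) = 0.9300
PET = 102.413 × 0.9300 = 95.244 mm/month

95.2 mm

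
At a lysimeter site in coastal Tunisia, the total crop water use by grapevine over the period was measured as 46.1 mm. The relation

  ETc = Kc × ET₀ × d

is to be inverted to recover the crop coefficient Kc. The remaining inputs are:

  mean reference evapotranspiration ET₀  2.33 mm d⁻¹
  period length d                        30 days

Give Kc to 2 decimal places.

0.66

ETc = Kc × ET₀ × d  ⇒  Kc = ETc / (ET₀ × d)
Kc = 46.1 / (2.33 × 30) = 46.1 / 69.90 = 0.6595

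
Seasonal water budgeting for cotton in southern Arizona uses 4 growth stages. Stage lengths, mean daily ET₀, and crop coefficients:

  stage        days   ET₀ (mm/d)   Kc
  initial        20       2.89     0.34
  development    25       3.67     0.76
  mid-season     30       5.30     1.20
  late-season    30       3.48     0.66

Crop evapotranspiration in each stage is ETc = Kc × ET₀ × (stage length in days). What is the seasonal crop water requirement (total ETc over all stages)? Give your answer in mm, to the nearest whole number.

initial: 0.34 × 2.89 × 20 = 19.65 mm
development: 0.76 × 3.67 × 25 = 69.73 mm
mid-season: 1.20 × 5.30 × 30 = 190.80 mm
late-season: 0.66 × 3.48 × 30 = 68.90 mm
Seasonal total = 349.08 mm

349 mm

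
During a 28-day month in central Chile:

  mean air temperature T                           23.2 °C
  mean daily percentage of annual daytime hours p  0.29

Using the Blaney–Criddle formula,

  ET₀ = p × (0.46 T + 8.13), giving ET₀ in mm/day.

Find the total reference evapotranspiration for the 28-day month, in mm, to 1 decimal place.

152.7 mm

ET₀ = 0.29 × (0.46 × 23.2 + 8.13) = 0.29 × 18.802 = 5.4526 mm/d
Monthly total = 5.4526 × 28 = 152.673 mm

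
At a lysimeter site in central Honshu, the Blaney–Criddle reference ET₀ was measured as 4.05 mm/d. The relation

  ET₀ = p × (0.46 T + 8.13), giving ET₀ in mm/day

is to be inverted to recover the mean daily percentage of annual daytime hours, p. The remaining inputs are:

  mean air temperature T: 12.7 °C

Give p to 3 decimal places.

0.290

p = ET₀ / (0.46 T + 8.13) = 4.05 / (0.46 × 12.7 + 8.13) = 4.05 / 13.972 = 0.2899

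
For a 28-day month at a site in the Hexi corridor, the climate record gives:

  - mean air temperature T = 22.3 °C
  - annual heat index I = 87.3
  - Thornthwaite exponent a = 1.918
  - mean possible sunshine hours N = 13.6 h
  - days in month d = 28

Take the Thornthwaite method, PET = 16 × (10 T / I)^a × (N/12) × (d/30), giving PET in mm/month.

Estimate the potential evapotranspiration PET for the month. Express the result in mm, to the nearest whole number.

10T/I = 10 × 22.3 / 87.3 = 2.5544
(10T/I)^a = 2.5544^1.918 = 6.0420
Uncorrected PET = 16 × 6.0420 = 96.672 mm
Correction = (N/12)(d/30) = (13.6/12)(28/30) = 1.0578
PET = 96.672 × 1.0578 = 102.260 mm/month

102 mm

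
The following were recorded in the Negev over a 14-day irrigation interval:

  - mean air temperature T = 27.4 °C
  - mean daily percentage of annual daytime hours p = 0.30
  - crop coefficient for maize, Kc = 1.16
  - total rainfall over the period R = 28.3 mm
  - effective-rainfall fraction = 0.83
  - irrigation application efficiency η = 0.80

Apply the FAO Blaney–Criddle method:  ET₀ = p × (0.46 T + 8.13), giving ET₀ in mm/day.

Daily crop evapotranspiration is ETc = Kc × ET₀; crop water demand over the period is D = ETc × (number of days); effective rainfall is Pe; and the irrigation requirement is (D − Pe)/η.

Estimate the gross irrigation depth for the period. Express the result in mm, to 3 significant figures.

96.9 mm

ET₀ = 0.30 × (0.46 × 27.4 + 8.13) = 0.30 × 20.734 = 6.2202 mm/d
ETc = Kc × ET₀ = 1.16 × 6.2202 = 7.2154 mm/d
Crop demand D = ETc × 14 d = 7.2154 × 14 = 101.016 mm
Pe = 0.83 × 28.3 = 23.489 mm
D − Pe = 101.016 − 23.489 = 77.527 mm
Gross irrigation = 77.527 / 0.80 = 96.909 mm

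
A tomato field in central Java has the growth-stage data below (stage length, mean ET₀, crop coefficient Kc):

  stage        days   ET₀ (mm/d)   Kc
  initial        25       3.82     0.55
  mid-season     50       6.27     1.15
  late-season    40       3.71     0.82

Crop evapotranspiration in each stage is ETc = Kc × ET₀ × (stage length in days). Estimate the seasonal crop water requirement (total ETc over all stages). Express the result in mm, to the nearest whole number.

535 mm

initial: 0.55 × 3.82 × 25 = 52.53 mm
mid-season: 1.15 × 6.27 × 50 = 360.53 mm
late-season: 0.82 × 3.71 × 40 = 121.69 mm
Seasonal total = 534.75 mm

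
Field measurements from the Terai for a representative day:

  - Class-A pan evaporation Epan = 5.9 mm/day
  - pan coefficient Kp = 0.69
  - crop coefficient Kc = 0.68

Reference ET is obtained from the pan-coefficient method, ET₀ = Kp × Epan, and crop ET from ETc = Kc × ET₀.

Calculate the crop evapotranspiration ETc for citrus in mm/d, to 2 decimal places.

ET₀ = 0.69 × 5.9 = 4.0710 mm/d
ETc = Kc × ET₀ = 0.68 × 4.0710 = 2.7683 mm/d

2.77 mm/d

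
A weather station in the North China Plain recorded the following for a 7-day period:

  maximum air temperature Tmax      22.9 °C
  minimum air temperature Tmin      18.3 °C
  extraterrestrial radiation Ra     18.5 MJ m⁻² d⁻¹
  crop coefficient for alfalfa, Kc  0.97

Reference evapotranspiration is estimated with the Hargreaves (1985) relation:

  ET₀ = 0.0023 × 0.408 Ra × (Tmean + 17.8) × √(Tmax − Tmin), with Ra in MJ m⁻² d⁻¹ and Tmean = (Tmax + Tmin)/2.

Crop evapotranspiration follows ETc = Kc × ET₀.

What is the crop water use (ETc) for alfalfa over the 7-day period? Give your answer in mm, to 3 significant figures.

Tmean = (22.9 + 18.3)/2 = 20.60 °C
0.408 Ra = 0.408 × 18.5 = 7.5480 mm/d equivalent
ET₀ = 0.0023 × 7.5480 × (20.60 + 17.8) × √4.6 = 0.0023 × 7.5480 × 38.40 × 2.1448 = 1.4298 mm/d
ETc = Kc × ET₀ = 0.97 × 1.4298 = 1.3869 mm/d
Over 7 days: 1.3869 × 7 = 9.708 mm

9.71 mm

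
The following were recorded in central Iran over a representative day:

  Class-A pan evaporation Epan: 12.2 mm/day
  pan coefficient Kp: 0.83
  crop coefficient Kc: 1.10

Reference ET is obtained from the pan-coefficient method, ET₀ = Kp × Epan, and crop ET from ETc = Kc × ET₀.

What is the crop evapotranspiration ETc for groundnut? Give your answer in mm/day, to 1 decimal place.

ET₀ = 0.83 × 12.2 = 10.1260 mm/d
ETc = Kc × ET₀ = 1.10 × 10.1260 = 11.1386 mm/d

11.1 mm/day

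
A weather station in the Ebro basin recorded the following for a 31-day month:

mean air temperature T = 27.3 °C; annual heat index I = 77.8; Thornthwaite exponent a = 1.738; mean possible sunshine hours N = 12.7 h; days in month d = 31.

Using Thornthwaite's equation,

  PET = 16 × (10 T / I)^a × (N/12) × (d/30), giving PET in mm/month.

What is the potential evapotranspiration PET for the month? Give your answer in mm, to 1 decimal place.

155.1 mm

10T/I = 10 × 27.3 / 77.8 = 3.5090
(10T/I)^a = 3.5090^1.738 = 8.8619
Uncorrected PET = 16 × 8.8619 = 141.790 mm
Correction = (N/12)(d/30) = (12.7/12)(31/30) = 1.0936
PET = 141.790 × 1.0936 = 155.062 mm/month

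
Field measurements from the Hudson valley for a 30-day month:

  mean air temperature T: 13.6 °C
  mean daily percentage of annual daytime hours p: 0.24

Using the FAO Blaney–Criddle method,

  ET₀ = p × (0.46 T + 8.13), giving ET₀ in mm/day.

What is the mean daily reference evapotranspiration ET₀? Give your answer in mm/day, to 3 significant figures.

ET₀ = 0.24 × (0.46 × 13.6 + 8.13) = 0.24 × 14.386 = 3.4526 mm/d

3.45 mm/day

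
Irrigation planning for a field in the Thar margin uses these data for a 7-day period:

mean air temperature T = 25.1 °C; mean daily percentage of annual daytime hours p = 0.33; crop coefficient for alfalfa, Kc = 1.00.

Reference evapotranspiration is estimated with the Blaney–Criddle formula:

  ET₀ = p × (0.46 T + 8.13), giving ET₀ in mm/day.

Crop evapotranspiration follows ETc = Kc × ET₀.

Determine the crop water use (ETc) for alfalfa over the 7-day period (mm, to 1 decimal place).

45.5 mm

ET₀ = 0.33 × (0.46 × 25.1 + 8.13) = 0.33 × 19.676 = 6.4931 mm/d
ETc = Kc × ET₀ = 1.00 × 6.4931 = 6.4931 mm/d
Over 7 days: 6.4931 × 7 = 45.452 mm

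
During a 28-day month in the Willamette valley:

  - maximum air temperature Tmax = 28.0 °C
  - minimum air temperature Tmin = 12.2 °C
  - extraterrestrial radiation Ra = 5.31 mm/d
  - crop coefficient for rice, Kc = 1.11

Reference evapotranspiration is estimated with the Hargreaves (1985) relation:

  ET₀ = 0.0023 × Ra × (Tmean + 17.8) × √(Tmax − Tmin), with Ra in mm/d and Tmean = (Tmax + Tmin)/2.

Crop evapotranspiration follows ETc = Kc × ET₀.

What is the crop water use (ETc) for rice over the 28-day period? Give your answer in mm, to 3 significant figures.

Tmean = (28.0 + 12.2)/2 = 20.10 °C
ET₀ = 0.0023 × 5.31 × (20.10 + 17.8) × √15.8 = 0.0023 × 5.31 × 37.90 × 3.9749 = 1.8399 mm/d
ETc = Kc × ET₀ = 1.11 × 1.8399 = 2.0423 mm/d
Over 28 days: 2.0423 × 28 = 57.184 mm

57.2 mm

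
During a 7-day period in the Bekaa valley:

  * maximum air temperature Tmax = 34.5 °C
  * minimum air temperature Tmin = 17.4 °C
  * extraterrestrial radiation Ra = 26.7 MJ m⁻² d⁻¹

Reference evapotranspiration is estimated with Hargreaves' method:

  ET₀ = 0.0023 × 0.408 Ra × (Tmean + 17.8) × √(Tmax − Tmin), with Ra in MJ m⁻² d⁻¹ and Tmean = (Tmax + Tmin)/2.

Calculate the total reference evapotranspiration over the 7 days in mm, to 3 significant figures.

31.7 mm

Tmean = (34.5 + 17.4)/2 = 25.95 °C
0.408 Ra = 0.408 × 26.7 = 10.8936 mm/d equivalent
ET₀ = 0.0023 × 10.8936 × (25.95 + 17.8) × √17.1 = 0.0023 × 10.8936 × 43.75 × 4.1352 = 4.5329 mm/d
Over 7 days: 4.5329 × 7 = 31.730 mm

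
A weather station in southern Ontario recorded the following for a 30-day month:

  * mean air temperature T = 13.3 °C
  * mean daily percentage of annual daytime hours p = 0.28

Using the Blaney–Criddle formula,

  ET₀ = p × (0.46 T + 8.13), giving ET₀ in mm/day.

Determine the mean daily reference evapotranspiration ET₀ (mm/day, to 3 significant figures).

3.99 mm/day

ET₀ = 0.28 × (0.46 × 13.3 + 8.13) = 0.28 × 14.248 = 3.9894 mm/d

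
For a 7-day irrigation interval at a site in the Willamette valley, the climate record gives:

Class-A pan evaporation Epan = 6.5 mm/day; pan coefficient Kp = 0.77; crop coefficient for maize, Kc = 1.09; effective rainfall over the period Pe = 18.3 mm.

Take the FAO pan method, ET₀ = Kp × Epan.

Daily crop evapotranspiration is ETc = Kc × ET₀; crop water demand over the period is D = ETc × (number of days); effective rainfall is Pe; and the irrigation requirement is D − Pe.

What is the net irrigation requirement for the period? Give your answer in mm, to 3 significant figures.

19.9 mm

ET₀ = 0.77 × 6.5 = 5.0050 mm/d
ETc = Kc × ET₀ = 1.09 × 5.0050 = 5.4555 mm/d
Crop demand D = ETc × 7 d = 5.4555 × 7 = 38.189 mm
D − Pe = 38.189 − 18.3 = 19.889 mm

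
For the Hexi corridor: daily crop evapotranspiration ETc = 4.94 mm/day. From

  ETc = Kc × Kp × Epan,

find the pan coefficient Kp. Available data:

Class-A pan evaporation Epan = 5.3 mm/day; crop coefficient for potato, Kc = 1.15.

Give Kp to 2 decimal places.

0.81

ETc = Kc × Kp × Epan  ⇒  Kp = ETc / (Kc × Epan)
Kp = 4.94 / (1.15 × 5.3) = 4.94 / 6.095 = 0.8105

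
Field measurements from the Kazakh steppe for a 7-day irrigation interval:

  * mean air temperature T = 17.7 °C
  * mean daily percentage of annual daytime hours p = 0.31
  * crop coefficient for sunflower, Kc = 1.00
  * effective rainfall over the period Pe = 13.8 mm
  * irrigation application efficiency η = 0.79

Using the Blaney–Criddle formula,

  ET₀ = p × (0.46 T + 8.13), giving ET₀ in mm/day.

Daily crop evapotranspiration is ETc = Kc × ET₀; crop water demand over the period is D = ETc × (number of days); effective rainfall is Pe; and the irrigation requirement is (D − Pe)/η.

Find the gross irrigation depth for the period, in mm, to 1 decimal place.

27.2 mm

ET₀ = 0.31 × (0.46 × 17.7 + 8.13) = 0.31 × 16.272 = 5.0443 mm/d
ETc = Kc × ET₀ = 1.00 × 5.0443 = 5.0443 mm/d
Crop demand D = ETc × 7 d = 5.0443 × 7 = 35.310 mm
D − Pe = 35.310 − 13.8 = 21.510 mm
Gross irrigation = 21.510 / 0.79 = 27.228 mm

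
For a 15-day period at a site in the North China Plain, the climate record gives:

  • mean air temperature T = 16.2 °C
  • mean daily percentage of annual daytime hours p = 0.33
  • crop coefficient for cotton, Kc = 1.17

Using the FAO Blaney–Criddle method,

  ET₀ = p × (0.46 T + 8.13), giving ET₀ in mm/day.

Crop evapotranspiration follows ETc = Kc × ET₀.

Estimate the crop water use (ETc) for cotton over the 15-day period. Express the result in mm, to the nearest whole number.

90 mm

ET₀ = 0.33 × (0.46 × 16.2 + 8.13) = 0.33 × 15.582 = 5.1421 mm/d
ETc = Kc × ET₀ = 1.17 × 5.1421 = 6.0163 mm/d
Over 15 days: 6.0163 × 15 = 90.245 mm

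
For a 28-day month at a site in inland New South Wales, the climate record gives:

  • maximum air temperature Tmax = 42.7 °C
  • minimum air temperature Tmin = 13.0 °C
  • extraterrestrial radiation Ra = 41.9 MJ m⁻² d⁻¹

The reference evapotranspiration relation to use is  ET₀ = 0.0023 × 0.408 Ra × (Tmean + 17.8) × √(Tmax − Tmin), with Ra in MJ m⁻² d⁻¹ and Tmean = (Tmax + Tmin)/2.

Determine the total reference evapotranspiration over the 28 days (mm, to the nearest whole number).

274 mm

Tmean = (42.7 + 13.0)/2 = 27.85 °C
0.408 Ra = 0.408 × 41.9 = 17.0952 mm/d equivalent
ET₀ = 0.0023 × 17.0952 × (27.85 + 17.8) × √29.7 = 0.0023 × 17.0952 × 45.65 × 5.4498 = 9.7819 mm/d
Over 28 days: 9.7819 × 28 = 273.893 mm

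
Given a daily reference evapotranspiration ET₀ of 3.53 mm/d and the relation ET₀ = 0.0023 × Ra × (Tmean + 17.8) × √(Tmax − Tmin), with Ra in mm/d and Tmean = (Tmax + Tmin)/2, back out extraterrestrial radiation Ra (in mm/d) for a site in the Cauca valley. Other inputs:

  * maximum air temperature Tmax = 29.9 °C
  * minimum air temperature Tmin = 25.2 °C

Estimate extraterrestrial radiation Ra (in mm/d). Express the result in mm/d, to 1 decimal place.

Tmean = 27.55 °C; √ΔT = 2.1679
Ra = ET₀ / [0.0023 × (Tmean+17.8) × √ΔT] = 3.53 / (0.0023 × 45.35 × 2.1679) = 15.611 mm/d

15.6 mm/d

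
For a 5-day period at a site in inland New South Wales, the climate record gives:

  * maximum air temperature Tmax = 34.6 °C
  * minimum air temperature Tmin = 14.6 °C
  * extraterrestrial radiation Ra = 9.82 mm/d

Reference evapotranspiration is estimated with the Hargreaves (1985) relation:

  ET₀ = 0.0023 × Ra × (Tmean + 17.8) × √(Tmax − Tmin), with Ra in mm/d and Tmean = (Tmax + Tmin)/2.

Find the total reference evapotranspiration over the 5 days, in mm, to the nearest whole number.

21 mm

Tmean = (34.6 + 14.6)/2 = 24.60 °C
ET₀ = 0.0023 × 9.82 × (24.60 + 17.8) × √20.0 = 0.0023 × 9.82 × 42.40 × 4.4721 = 4.2827 mm/d
Over 5 days: 4.2827 × 5 = 21.414 mm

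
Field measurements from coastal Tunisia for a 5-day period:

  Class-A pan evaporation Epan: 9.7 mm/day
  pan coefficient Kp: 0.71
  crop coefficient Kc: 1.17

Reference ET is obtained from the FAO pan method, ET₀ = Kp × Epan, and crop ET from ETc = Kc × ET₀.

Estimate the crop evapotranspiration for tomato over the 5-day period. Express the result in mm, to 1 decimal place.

40.3 mm

ET₀ = 0.71 × 9.7 = 6.8870 mm/d
ETc = Kc × ET₀ = 1.17 × 6.8870 = 8.0578 mm/d
Over 5 days: 8.0578 × 5 = 40.289 mm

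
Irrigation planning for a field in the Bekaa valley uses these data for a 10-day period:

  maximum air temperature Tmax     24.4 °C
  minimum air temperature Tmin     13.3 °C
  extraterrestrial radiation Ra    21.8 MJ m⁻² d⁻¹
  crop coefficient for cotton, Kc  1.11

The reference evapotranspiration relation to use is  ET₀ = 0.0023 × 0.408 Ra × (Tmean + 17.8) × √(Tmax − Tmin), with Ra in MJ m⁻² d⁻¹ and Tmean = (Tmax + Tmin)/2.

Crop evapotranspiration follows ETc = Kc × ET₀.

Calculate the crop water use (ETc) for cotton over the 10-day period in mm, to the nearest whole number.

28 mm

Tmean = (24.4 + 13.3)/2 = 18.85 °C
0.408 Ra = 0.408 × 21.8 = 8.8944 mm/d equivalent
ET₀ = 0.0023 × 8.8944 × (18.85 + 17.8) × √11.1 = 0.0023 × 8.8944 × 36.65 × 3.3317 = 2.4980 mm/d
ETc = Kc × ET₀ = 1.11 × 2.4980 = 2.7728 mm/d
Over 10 days: 2.7728 × 10 = 27.728 mm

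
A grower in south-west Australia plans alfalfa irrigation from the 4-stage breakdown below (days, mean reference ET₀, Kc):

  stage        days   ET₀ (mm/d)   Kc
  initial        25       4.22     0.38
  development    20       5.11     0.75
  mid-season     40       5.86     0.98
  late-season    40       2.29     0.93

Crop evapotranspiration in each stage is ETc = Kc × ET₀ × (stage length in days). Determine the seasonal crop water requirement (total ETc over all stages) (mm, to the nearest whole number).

initial: 0.38 × 4.22 × 25 = 40.09 mm
development: 0.75 × 5.11 × 20 = 76.65 mm
mid-season: 0.98 × 5.86 × 40 = 229.71 mm
late-season: 0.93 × 2.29 × 40 = 85.19 mm
Seasonal total = 431.64 mm

432 mm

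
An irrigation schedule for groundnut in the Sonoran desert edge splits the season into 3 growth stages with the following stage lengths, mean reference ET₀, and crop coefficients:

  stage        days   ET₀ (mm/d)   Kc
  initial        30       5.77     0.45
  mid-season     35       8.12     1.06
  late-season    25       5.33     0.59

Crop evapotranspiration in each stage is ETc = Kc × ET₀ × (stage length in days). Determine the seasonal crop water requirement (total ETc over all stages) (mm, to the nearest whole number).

458 mm

initial: 0.45 × 5.77 × 30 = 77.90 mm
mid-season: 1.06 × 8.12 × 35 = 301.25 mm
late-season: 0.59 × 5.33 × 25 = 78.62 mm
Seasonal total = 457.77 mm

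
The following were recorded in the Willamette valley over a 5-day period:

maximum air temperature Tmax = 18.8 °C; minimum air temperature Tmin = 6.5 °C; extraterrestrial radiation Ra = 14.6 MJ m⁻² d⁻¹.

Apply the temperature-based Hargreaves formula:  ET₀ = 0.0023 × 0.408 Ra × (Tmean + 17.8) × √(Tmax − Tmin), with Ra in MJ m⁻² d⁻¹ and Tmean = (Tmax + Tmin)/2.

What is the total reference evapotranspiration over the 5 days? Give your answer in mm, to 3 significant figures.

7.32 mm

Tmean = (18.8 + 6.5)/2 = 12.65 °C
0.408 Ra = 0.408 × 14.6 = 5.9568 mm/d equivalent
ET₀ = 0.0023 × 5.9568 × (12.65 + 17.8) × √12.3 = 0.0023 × 5.9568 × 30.45 × 3.5071 = 1.4631 mm/d
Over 5 days: 1.4631 × 5 = 7.316 mm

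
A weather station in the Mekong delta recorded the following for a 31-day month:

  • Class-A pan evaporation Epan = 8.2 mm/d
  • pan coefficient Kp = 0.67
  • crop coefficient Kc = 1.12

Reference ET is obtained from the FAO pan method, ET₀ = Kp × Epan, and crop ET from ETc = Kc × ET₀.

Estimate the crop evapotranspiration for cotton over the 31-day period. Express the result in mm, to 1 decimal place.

ET₀ = 0.67 × 8.2 = 5.4940 mm/d
ETc = Kc × ET₀ = 1.12 × 5.4940 = 6.1533 mm/d
Over 31 days: 6.1533 × 31 = 190.752 mm

190.8 mm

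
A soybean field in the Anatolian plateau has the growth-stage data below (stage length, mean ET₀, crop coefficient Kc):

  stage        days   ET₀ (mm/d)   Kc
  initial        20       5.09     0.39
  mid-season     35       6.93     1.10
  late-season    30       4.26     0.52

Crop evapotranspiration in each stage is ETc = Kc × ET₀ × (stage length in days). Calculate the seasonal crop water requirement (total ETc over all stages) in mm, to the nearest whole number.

initial: 0.39 × 5.09 × 20 = 39.70 mm
mid-season: 1.10 × 6.93 × 35 = 266.81 mm
late-season: 0.52 × 4.26 × 30 = 66.46 mm
Seasonal total = 372.97 mm

373 mm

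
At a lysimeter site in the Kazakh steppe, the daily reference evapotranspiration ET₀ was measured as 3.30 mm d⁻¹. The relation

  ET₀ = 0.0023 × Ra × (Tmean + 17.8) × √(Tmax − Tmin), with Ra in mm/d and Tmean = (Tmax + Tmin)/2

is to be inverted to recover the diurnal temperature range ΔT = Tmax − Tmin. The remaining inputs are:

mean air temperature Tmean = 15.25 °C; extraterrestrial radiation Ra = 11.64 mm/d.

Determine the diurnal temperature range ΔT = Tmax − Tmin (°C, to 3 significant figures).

√ΔT = ET₀ / [0.0023 × Ra × (Tmean+17.8)] = 3.30 / (0.0023 × 11.64 × 33.05) = 3.7296
ΔT = 3.7296² = 13.910 °C

13.9 °C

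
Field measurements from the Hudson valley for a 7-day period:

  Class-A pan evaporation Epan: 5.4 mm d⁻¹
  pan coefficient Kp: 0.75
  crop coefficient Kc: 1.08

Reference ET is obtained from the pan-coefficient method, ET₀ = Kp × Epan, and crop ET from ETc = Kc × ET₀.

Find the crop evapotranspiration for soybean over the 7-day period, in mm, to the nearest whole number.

31 mm

ET₀ = 0.75 × 5.4 = 4.0500 mm/d
ETc = Kc × ET₀ = 1.08 × 4.0500 = 4.3740 mm/d
Over 7 days: 4.3740 × 7 = 30.618 mm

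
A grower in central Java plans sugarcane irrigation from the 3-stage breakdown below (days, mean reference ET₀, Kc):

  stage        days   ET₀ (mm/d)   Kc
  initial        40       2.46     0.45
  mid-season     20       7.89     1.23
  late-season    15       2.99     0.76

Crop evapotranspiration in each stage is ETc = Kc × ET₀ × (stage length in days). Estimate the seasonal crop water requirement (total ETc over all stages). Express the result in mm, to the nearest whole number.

272 mm

initial: 0.45 × 2.46 × 40 = 44.28 mm
mid-season: 1.23 × 7.89 × 20 = 194.09 mm
late-season: 0.76 × 2.99 × 15 = 34.09 mm
Seasonal total = 272.46 mm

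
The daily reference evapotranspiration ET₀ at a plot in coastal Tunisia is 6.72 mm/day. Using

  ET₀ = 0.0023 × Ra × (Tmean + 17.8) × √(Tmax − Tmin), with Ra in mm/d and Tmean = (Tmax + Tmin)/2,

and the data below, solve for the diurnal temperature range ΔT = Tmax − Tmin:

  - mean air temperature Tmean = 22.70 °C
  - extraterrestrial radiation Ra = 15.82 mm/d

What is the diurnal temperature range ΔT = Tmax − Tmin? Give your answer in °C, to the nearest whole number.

√ΔT = ET₀ / [0.0023 × Ra × (Tmean+17.8)] = 6.72 / (0.0023 × 15.82 × 40.50) = 4.5602
ΔT = 4.5602² = 20.795 °C

21 °C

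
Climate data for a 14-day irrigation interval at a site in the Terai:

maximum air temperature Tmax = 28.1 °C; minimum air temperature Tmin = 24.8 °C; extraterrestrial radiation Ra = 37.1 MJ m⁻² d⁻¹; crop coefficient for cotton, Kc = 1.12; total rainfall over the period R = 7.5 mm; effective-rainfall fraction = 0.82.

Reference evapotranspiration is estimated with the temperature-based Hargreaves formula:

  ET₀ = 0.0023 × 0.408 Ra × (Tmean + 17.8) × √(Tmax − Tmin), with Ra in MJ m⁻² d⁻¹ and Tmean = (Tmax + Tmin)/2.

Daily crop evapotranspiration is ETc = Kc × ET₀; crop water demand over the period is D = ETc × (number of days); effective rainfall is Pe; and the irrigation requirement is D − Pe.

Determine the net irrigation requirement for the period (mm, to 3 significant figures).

37.7 mm

Tmean = (28.1 + 24.8)/2 = 26.45 °C
0.408 Ra = 0.408 × 37.1 = 15.1368 mm/d equivalent
ET₀ = 0.0023 × 15.1368 × (26.45 + 17.8) × √3.3 = 0.0023 × 15.1368 × 44.25 × 1.8166 = 2.7986 mm/d
ETc = Kc × ET₀ = 1.12 × 2.7986 = 3.1344 mm/d
Crop demand D = ETc × 14 d = 3.1344 × 14 = 43.882 mm
Pe = 0.82 × 7.5 = 6.150 mm
D − Pe = 43.882 − 6.150 = 37.732 mm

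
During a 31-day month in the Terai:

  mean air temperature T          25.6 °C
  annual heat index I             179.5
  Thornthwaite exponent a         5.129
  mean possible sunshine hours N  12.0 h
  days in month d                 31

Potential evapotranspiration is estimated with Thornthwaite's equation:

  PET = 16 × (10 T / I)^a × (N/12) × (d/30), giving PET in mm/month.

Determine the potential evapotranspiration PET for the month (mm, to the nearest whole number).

10T/I = 10 × 25.6 / 179.5 = 1.4262
(10T/I)^a = 1.4262^5.129 = 6.1772
Uncorrected PET = 16 × 6.1772 = 98.835 mm
Correction = (N/12)(d/30) = (12.0/12)(31/30) = 1.0333
PET = 98.835 × 1.0333 = 102.126 mm/month

102 mm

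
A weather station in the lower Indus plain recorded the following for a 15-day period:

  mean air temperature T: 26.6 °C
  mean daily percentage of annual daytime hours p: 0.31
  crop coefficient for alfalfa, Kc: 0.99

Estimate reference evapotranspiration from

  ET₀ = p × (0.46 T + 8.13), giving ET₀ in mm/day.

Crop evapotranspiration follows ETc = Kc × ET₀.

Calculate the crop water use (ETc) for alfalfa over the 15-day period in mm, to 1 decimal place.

93.8 mm

ET₀ = 0.31 × (0.46 × 26.6 + 8.13) = 0.31 × 20.366 = 6.3135 mm/d
ETc = Kc × ET₀ = 0.99 × 6.3135 = 6.2504 mm/d
Over 15 days: 6.2504 × 15 = 93.756 mm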